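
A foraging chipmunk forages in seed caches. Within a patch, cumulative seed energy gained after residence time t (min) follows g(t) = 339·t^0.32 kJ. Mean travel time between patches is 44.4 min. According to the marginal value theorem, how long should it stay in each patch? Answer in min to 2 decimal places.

Optimal t* satisfies g'(t*) = g(t*)/(T + t*).
g'(t) = 0.32·339·t^-0.68. Setting 0.32·339·t^-0.68 = 339·t^0.32/(44.4+t) gives 0.32(44.4+t) = t, so 0.68·t = 0.32×44.4.
t* = 0.32×44.4/0.68 = 20.89 min.

20.89 min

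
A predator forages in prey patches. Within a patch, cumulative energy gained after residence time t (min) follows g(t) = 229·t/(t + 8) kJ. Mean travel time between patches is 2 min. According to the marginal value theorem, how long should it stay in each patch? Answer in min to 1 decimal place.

4.0 min

By the marginal value theorem, leave when the instantaneous gain rate g'(t) equals the habitat-wide average g(t)/(T + t).
g'(t) = 229·8/(t + 8)². Setting 229·8/(t+8)² = 229t/[(t+8)(2+t)] gives 8(2+t) = t(t+8), so t² = 8×2 = 16.
t* = √16 = 4 min.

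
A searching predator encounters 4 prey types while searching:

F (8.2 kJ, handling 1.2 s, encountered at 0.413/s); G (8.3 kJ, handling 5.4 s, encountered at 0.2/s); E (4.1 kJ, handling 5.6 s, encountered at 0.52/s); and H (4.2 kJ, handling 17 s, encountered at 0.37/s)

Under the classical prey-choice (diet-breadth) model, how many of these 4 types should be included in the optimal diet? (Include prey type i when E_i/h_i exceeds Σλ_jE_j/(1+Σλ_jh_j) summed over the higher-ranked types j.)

Rank by E/h (kJ/s): F 6.83, G 1.54, E 0.732, H 0.247. Include each in turn until the next type's E/h falls below the running intake rate.
Rate on top 1: 2.264. G: 1.54 < 2.264 → exclude; stop.
Optimal diet: F — 1 of 4 types.

1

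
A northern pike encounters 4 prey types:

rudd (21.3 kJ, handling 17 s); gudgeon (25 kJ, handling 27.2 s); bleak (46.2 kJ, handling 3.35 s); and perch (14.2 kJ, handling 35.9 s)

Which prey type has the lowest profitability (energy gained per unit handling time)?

perch

In descending order of E/h:
bleak: 46.2/3.35 = 13.8 kJ/s
rudd: 21.3/17 = 1.25 kJ/s
gudgeon: 25/27.2 = 0.919 kJ/s
perch: 14.2/35.9 = 0.396 kJ/s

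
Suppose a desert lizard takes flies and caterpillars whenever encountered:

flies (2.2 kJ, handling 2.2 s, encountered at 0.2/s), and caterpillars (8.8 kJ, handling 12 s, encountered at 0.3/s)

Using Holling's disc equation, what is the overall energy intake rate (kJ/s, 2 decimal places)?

0.61 kJ/s

Energy encountered per unit search time: 0.2×2.2 + 0.3×8.8 = 3.08 kJ/s.
Handling time per unit search time: 0.2×2.2 + 0.3×12 = 4.04.
Rate = 3.08/(1 + 4.04) = 0.6111 kJ/s.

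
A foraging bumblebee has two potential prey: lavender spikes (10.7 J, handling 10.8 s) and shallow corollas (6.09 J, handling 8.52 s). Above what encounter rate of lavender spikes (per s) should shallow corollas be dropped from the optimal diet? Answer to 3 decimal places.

Drop shallow corollas once their profitability E₂/h₂ falls below the rate achievable on lavender spikes alone: E₂/h₂ = λE₁/(1 + λh₁).
Solve for λ: λE₁h₂ = E₂(1 + λh₁) → λ(E₁h₂ − E₂h₁) = E₂ → λ = E₂/(E₁h₂ − E₂h₁).
λ = 6.09/(10.7×8.52 − 6.09×10.8) = 6.09/25.39 = 0.2398 per s.

0.240 per s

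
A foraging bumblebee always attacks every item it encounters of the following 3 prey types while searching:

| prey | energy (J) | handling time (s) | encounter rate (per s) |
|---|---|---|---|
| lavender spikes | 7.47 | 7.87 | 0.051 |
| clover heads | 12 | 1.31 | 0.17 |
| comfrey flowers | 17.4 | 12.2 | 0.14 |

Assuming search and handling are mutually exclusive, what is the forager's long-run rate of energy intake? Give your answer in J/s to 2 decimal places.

1.46 J/s

R = (0.051×7.47 + 0.17×12 + 0.14×17.4) / (1 + 0.051×7.87 + 0.17×1.31 + 0.14×12.2) = 4.857/3.332 = 1.458 J/s.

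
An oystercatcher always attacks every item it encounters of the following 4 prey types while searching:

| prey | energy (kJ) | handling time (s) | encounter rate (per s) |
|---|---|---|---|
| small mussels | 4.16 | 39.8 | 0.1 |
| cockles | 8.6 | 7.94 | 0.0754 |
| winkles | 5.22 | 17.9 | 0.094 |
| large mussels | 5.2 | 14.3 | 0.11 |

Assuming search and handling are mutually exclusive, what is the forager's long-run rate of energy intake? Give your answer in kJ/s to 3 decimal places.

0.241 kJ/s

Energy encountered per unit search time: 0.1×4.16 + 0.0754×8.6 + 0.094×5.22 + 0.11×5.2 = 2.127 kJ/s.
Handling time per unit search time: 0.1×39.8 + 0.0754×7.94 + 0.094×17.9 + 0.11×14.3 = 7.834.
Rate = 2.127/(1 + 7.834) = 0.2408 kJ/s.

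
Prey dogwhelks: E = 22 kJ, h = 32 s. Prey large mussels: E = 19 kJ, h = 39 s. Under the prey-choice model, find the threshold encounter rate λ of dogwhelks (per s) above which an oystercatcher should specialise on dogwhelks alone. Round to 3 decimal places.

Drop large mussels once their profitability E₂/h₂ falls below the rate achievable on dogwhelks alone: E₂/h₂ = λE₁/(1 + λh₁).
Solve for λ: λE₁h₂ = E₂(1 + λh₁) → λ(E₁h₂ − E₂h₁) = E₂ → λ = E₂/(E₁h₂ − E₂h₁).
λ = 19/(22×39 − 19×32) = 19/250 = 0.076 per s.

0.076 per s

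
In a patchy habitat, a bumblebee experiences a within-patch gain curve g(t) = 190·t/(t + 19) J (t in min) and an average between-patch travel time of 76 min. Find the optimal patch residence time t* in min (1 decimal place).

38.0 min

Optimal t* satisfies g'(t*) = g(t*)/(T + t*).
g'(t) = 190·19/(t + 19)². Setting 190·19/(t+19)² = 190t/[(t+19)(76+t)] gives 19(76+t) = t(t+19), so t² = 19×76 = 1444.
t* = √1444 = 38 min.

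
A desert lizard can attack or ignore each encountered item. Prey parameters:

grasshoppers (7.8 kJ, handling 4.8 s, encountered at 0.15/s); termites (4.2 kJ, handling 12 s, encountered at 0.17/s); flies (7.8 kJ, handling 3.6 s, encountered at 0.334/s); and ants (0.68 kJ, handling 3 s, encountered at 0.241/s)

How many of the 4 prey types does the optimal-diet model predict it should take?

2

E/h in descending order: flies 2.17, grasshoppers 1.62, termites 0.35, ants 0.227 kJ/s. The optimal diet is the largest prefix of this list for which every included type satisfies E_i/h_i > R on the types above it.
Rate on top 1: 1.183. grasshoppers: 1.62 > 1.183 → include.
Rate on top 2: 1.292. termites: 0.35 < 1.292 → exclude; stop.
Optimal diet: flies, grasshoppers — 2 of 4 types.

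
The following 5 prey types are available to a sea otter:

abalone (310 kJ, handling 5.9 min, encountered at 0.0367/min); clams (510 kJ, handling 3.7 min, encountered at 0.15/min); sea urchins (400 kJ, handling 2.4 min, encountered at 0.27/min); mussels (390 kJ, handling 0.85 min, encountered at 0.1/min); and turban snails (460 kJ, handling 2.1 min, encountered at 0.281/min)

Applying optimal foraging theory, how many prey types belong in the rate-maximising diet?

4

E/h in descending order: mussels 459, turban snails 219, sea urchins 167, clams 138, abalone 52.5 kJ/min. The optimal diet is the largest prefix of this list for which every included type satisfies E_i/h_i > R on the types above it.
Rate on top 1: 35.94. turban snails: 219 > 35.94 → include.
Rate on top 2: 100.4. sea urchins: 167 > 100.4 → include.
Rate on top 3: 118.9. clams: 138 > 118.9 → include.
Rate on top 4: 122.6. abalone: 52.5 < 122.6 → exclude; stop.
Optimal diet: mussels, turban snails, sea urchins, clams — 4 of 5 types.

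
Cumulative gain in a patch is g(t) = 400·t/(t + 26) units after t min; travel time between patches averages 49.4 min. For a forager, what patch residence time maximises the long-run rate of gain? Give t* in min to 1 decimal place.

By the marginal value theorem, leave when the instantaneous gain rate g'(t) equals the habitat-wide average g(t)/(T + t).
g'(t) = 400·26/(t + 26)². Setting 400·26/(t+26)² = 400t/[(t+26)(49.4+t)] gives 26(49.4+t) = t(t+26), so t² = 26×49.4 = 1284.
t* = √1284 = 35.84 min.

35.8 min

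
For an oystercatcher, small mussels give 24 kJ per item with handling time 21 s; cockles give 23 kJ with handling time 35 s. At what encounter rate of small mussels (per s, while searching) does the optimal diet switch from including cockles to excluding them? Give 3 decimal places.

At the threshold, the rate on small mussels alone equals the profitability of cockles: λ·24/(1 + λ·21) = 23/35 = 0.6571.
Rearranging, λ(24 − 0.6571×21) = 0.6571, so λ = 0.6571/10.2 = 0.06443 per s.

0.064 per s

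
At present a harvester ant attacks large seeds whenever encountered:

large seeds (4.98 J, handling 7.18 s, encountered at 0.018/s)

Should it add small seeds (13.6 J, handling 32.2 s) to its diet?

Current rate: (0.018×4.98)/(1 + 0.018×7.18) = 0.07938 J/s.
small seeds: E/h = 13.6/32.2 = 0.4224 J/s.
Since 0.4224 > R, including small seeds increases the long-run rate.

Yes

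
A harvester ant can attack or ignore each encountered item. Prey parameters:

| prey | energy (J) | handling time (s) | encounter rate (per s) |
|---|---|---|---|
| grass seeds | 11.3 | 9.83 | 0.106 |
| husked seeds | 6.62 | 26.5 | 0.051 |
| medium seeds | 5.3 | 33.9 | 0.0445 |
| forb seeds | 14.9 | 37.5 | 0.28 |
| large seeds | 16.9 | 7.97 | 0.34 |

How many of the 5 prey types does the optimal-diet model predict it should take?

Rank by E/h (J/s): large seeds 2.12, grass seeds 1.15, forb seeds 0.397, husked seeds 0.25, medium seeds 0.156. Include each in turn until the next type's E/h falls below the running intake rate.
Rate on top 1: 1.549. grass seeds: 1.15 < 1.549 → exclude; stop.
Optimal diet: large seeds — 1 of 5 types.

1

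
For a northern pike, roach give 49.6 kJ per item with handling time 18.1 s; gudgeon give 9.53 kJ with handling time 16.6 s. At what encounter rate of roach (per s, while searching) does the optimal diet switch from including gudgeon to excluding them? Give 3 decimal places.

Drop gudgeon once their profitability E₂/h₂ falls below the rate achievable on roach alone: E₂/h₂ = λE₁/(1 + λh₁).
Solve for λ: λE₁h₂ = E₂(1 + λh₁) → λ(E₁h₂ − E₂h₁) = E₂ → λ = E₂/(E₁h₂ − E₂h₁).
λ = 9.53/(49.6×16.6 − 9.53×18.1) = 9.53/650.9 = 0.01464 per s.

0.015 per s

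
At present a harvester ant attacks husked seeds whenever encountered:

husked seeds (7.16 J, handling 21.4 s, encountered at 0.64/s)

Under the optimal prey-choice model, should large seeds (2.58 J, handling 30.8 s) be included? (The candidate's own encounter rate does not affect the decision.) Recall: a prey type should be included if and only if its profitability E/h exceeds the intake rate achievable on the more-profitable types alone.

Current rate: (0.64×7.16)/(1 + 0.64×21.4) = 0.3118 J/s.
Profitability of large seeds: 2.58/30.8 = 0.08377 J/s.
0.08377 < 0.3118, so adding large seeds would lower the average — exclude it.

No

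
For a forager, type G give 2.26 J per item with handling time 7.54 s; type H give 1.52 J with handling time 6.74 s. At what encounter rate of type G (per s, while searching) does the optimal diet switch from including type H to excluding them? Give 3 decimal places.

The zero-one rule: include type H iff E₂/h₂ > λE₁/(1+λh₁). Equality gives the switch point.
λE₁h₂ = E₂ + λE₂h₁ ⇒ λ = E₂/(E₁h₂ − E₂h₁) = 1.52/(15.23 − 11.46) = 0.403 per s.

0.403 per s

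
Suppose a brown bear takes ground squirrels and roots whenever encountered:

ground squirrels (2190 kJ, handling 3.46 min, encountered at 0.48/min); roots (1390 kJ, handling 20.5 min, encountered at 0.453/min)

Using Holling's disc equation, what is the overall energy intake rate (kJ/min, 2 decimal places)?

R = (0.48×2190 + 0.453×1390) / (1 + 0.48×3.46 + 0.453×20.5) = 1681/11.95 = 140.7 kJ/min.

140.69 kJ/min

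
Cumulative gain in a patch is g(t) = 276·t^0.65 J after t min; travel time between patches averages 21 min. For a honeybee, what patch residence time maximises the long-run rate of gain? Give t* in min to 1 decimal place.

39.0 min

Maximise g(t)/(T+t): set derivative to zero → g'(t)(T+t) = g(t).
g'(t) = 0.65·276·t^-0.35. Setting 0.65·276·t^-0.35 = 276·t^0.65/(21+t) gives 0.65(21+t) = t, so 0.35·t = 0.65×21.
t* = 0.65×21/0.35 = 39 min.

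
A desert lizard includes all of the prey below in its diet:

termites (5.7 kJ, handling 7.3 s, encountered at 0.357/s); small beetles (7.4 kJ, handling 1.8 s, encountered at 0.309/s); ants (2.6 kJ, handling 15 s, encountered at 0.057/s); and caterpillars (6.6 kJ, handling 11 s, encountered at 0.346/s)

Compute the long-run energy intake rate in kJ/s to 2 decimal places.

R = (0.357×5.7 + 0.309×7.4 + 0.057×2.6 + 0.346×6.6) / (1 + 0.357×7.3 + 0.309×1.8 + 0.057×15 + 0.346×11) = 6.753/8.823 = 0.7654 kJ/s.

0.77 kJ/s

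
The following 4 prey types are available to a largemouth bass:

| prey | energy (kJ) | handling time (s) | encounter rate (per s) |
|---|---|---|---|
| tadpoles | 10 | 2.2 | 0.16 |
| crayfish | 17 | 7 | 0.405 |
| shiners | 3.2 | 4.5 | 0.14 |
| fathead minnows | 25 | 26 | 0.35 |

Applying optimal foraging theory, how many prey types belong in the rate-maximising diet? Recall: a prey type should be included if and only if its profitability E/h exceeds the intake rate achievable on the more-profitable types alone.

2

Rank by E/h (kJ/s): tadpoles 4.55, crayfish 2.43, fathead minnows 0.962, shiners 0.711. Include each in turn until the next type's E/h falls below the running intake rate.
Rate on top 1: 1.183. crayfish: 2.43 > 1.183 → include.
Rate on top 2: 2.027. fathead minnows: 0.962 < 2.027 → exclude; stop.
Optimal diet: tadpoles, crayfish — 2 of 4 types.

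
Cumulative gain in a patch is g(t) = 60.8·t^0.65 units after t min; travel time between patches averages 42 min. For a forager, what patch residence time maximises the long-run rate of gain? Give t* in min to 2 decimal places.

Maximise g(t)/(T+t): set derivative to zero → g'(t)(T+t) = g(t).
g'(t) = 0.65·60.8·t^-0.35. Setting 0.65·60.8·t^-0.35 = 60.8·t^0.65/(42+t) gives 0.65(42+t) = t, so 0.35·t = 0.65×42.
t* = 0.65×42/0.35 = 78 min.

78.00 min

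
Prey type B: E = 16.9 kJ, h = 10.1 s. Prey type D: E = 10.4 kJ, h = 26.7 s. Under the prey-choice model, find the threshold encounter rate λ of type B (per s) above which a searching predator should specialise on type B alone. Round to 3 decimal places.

0.030 per s

The zero-one rule: include type D iff E₂/h₂ > λE₁/(1+λh₁). Equality gives the switch point.
λE₁h₂ = E₂ + λE₂h₁ ⇒ λ = E₂/(E₁h₂ − E₂h₁) = 10.4/(451.2 − 105) = 0.03004 per s.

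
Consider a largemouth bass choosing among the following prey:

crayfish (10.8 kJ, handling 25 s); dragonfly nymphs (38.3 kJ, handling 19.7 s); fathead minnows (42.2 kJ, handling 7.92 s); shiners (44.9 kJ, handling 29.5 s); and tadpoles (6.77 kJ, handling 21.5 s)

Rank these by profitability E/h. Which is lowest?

Profitability E/h (kJ/s): crayfish = 10.8/25 = 0.432, dragonfly nymphs = 38.3/19.7 = 1.94, fathead minnows = 42.2/7.92 = 5.33, shiners = 44.9/29.5 = 1.52, tadpoles = 6.77/21.5 = 0.315.
Ranked: fathead minnows > dragonfly nymphs > shiners > crayfish > tadpoles.

tadpoles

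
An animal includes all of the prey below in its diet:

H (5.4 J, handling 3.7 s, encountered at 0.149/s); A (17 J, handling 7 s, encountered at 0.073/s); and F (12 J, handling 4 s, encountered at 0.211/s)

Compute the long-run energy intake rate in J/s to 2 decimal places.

1.58 J/s

Energy encountered per unit search time: 0.149×5.4 + 0.073×17 + 0.211×12 = 4.578 J/s.
Handling time per unit search time: 0.149×3.7 + 0.073×7 + 0.211×4 = 1.906.
Rate = 4.578/(1 + 1.906) = 1.575 J/s.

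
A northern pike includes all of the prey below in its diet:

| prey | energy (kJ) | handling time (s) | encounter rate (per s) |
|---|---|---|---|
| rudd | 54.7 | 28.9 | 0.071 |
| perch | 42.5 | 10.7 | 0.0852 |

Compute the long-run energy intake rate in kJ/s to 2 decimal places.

1.89 kJ/s

R = (0.071×54.7 + 0.0852×42.5) / (1 + 0.071×28.9 + 0.0852×10.7) = 7.505/3.964 = 1.893 kJ/s.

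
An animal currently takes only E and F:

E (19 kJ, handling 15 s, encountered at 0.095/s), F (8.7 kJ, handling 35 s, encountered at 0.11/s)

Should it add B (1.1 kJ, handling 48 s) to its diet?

On E and F alone, R = ΣλE/(1+Σλh) = 2.762/6.275 = 0.4402 kJ/s.
B: E/h = 1.1/48 = 0.02292 kJ/s.
Since 0.02292 < R, time spent handling B is better spent searching.

No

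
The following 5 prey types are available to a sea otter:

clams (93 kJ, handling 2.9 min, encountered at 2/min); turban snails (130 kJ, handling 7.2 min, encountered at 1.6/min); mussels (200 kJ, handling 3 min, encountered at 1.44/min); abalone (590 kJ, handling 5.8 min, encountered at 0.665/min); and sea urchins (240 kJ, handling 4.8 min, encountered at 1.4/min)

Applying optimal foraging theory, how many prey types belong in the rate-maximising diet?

1

E/h in descending order: abalone 102, mussels 66.7, sea urchins 50, clams 32.1, turban snails 18.1 kJ/min. The optimal diet is the largest prefix of this list for which every included type satisfies E_i/h_i > R on the types above it.
Rate on top 1: 80.78. mussels: 66.7 < 80.78 → exclude; stop.
Optimal diet: abalone — 1 of 5 types.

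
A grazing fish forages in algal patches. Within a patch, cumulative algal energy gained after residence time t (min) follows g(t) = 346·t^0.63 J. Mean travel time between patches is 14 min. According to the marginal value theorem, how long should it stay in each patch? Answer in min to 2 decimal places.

Optimal t* satisfies g'(t*) = g(t*)/(T + t*).
g'(t) = 0.63·346·t^-0.37. Setting 0.63·346·t^-0.37 = 346·t^0.63/(14+t) gives 0.63(14+t) = t, so 0.37·t = 0.63×14.
t* = 0.63×14/0.37 = 23.84 min.

23.84 min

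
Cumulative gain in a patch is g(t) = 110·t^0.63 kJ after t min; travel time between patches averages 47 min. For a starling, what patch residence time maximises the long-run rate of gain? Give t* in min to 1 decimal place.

By the marginal value theorem, leave when the instantaneous gain rate g'(t) equals the habitat-wide average g(t)/(T + t).
g'(t) = 0.63·110·t^-0.37. Setting 0.63·110·t^-0.37 = 110·t^0.63/(47+t) gives 0.63(47+t) = t, so 0.37·t = 0.63×47.
t* = 0.63×47/0.37 = 80.03 min.

80.0 min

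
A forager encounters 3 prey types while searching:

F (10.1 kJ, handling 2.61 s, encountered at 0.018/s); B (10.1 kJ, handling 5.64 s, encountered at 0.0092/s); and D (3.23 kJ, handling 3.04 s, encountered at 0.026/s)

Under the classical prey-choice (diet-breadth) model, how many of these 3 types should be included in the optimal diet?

3

Rank by E/h (kJ/s): F 3.87, B 1.79, D 1.06. Include each in turn until the next type's E/h falls below the running intake rate.
Rate on top 1: 0.1736. B: 1.79 > 0.1736 → include.
Rate on top 2: 0.25. D: 1.06 > 0.25 → include.
Optimal diet: F, B, D — 3 of 3 types.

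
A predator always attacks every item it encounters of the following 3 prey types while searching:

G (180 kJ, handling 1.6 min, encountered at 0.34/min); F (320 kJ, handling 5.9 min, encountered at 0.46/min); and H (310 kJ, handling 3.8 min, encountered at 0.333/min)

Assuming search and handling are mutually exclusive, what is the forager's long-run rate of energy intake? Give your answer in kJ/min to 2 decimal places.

56.42 kJ/min

R = (0.34×180 + 0.46×320 + 0.333×310) / (1 + 0.34×1.6 + 0.46×5.9 + 0.333×3.8) = 311.6/5.523 = 56.42 kJ/min.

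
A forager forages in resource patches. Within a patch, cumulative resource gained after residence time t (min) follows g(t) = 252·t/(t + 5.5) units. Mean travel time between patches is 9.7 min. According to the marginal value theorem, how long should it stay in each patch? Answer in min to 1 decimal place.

Optimal t* satisfies g'(t*) = g(t*)/(T + t*).
g'(t) = 252·5.5/(t + 5.5)². Setting 252·5.5/(t+5.5)² = 252t/[(t+5.5)(9.7+t)] gives 5.5(9.7+t) = t(t+5.5), so t² = 5.5×9.7 = 53.35.
t* = √53.35 = 7.304 min.

7.3 min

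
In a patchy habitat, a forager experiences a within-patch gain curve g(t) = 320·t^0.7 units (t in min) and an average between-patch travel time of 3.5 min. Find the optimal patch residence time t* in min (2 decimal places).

8.17 min

By the marginal value theorem, leave when the instantaneous gain rate g'(t) equals the habitat-wide average g(t)/(T + t).
g'(t) = 0.7·320·t^-0.3. Setting 0.7·320·t^-0.3 = 320·t^0.7/(3.5+t) gives 0.7(3.5+t) = t, so 0.30·t = 0.7×3.5.
t* = 0.7×3.5/0.30 = 8.167 min.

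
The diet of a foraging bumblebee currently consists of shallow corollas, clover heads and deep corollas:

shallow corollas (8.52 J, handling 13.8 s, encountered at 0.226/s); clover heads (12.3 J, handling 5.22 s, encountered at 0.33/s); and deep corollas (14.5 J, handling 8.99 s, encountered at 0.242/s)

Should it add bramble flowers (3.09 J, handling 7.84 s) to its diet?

On shallow corollas, clover heads and deep corollas alone, R = ΣλE/(1+Σλh) = 9.494/8.017 = 1.184 J/s.
Profitability of bramble flowers: 3.09/7.84 = 0.3941 J/s.
0.3941 < 1.184, so adding bramble flowers would lower the average — exclude it.

No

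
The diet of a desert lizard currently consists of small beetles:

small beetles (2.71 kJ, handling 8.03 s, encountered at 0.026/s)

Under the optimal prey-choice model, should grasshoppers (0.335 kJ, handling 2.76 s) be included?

On small beetles alone, R = ΣλE/(1+Σλh) = 0.07046/1.209 = 0.05829 kJ/s.
grasshoppers: E/h = 0.335/2.76 = 0.1214 kJ/s.
Since 0.1214 > R, including grasshoppers increases the long-run rate.

Yes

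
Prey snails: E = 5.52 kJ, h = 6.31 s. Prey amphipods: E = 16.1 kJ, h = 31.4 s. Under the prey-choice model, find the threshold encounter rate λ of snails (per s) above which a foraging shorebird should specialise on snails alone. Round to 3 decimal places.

At the threshold, the rate on snails alone equals the profitability of amphipods: λ·5.52/(1 + λ·6.31) = 16.1/31.4 = 0.5127.
Rearranging, λ(5.52 − 0.5127×6.31) = 0.5127, so λ = 0.5127/2.285 = 0.2244 per s.

0.224 per s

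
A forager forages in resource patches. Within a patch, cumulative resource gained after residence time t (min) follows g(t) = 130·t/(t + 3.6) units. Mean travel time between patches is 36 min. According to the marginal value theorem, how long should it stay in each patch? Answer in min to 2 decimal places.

By the marginal value theorem, leave when the instantaneous gain rate g'(t) equals the habitat-wide average g(t)/(T + t).
g'(t) = 130·3.6/(t + 3.6)². Setting 130·3.6/(t+3.6)² = 130t/[(t+3.6)(36+t)] gives 3.6(36+t) = t(t+3.6), so t² = 3.6×36 = 129.6.
t* = √129.6 = 11.38 min.

11.38 min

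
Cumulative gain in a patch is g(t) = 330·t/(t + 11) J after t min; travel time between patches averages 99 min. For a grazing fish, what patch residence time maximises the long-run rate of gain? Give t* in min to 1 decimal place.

Maximise g(t)/(T+t): set derivative to zero → g'(t)(T+t) = g(t).
g'(t) = 330·11/(t + 11)². Setting 330·11/(t+11)² = 330t/[(t+11)(99+t)] gives 11(99+t) = t(t+11), so t² = 11×99 = 1089.
t* = √1089 = 33 min.

33.0 min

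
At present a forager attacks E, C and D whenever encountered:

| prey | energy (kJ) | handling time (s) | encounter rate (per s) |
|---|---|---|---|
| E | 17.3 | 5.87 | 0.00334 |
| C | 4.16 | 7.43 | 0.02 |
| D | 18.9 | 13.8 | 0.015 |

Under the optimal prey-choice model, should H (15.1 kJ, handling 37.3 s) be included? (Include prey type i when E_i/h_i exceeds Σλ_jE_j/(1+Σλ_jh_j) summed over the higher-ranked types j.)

Yes

On E, C and D alone, R = ΣλE/(1+Σλh) = 0.4245/1.375 = 0.3087 kJ/s.
H: E/h = 15.1/37.3 = 0.4048 kJ/s.
Since 0.4048 > R, including H increases the long-run rate.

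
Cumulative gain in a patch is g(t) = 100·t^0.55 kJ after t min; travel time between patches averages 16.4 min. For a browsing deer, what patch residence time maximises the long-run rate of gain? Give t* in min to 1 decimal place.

Optimal t* satisfies g'(t*) = g(t*)/(T + t*).
g'(t) = 0.55·100·t^-0.45. Setting 0.55·100·t^-0.45 = 100·t^0.55/(16.4+t) gives 0.55(16.4+t) = t, so 0.45·t = 0.55×16.4.
t* = 0.55×16.4/0.45 = 20.04 min.

20.0 min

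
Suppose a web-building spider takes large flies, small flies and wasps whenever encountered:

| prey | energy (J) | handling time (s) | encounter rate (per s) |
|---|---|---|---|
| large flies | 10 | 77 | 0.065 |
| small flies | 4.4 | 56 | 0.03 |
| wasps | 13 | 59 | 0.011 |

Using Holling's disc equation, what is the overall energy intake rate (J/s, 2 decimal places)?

R = (0.065×10 + 0.03×4.4 + 0.011×13) / (1 + 0.065×77 + 0.03×56 + 0.011×59) = 0.925/8.334 = 0.111 J/s.

0.11 J/s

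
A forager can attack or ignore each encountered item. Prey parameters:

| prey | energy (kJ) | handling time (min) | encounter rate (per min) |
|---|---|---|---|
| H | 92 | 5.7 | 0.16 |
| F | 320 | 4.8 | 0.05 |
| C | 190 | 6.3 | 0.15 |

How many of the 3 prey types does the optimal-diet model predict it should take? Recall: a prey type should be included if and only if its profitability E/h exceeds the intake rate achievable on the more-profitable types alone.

Profitabilities (E/h, kJ/min): F 66.7, C 30.2, H 16.1. Add prey in this order while the next type's profitability exceeds the intake rate on those already taken.
Rate on top 1: 12.9. C: 30.2 > 12.9 → include.
Rate on top 2: 20.37. H: 16.1 < 20.37 → exclude; stop.
Optimal diet: F, C — 2 of 3 types.

2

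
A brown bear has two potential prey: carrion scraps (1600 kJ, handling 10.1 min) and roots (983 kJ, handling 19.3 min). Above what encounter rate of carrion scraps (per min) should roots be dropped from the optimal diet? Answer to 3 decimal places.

Drop roots once their profitability E₂/h₂ falls below the rate achievable on carrion scraps alone: E₂/h₂ = λE₁/(1 + λh₁).
Solve for λ: λE₁h₂ = E₂(1 + λh₁) → λ(E₁h₂ − E₂h₁) = E₂ → λ = E₂/(E₁h₂ − E₂h₁).
λ = 983/(1600×19.3 − 983×10.1) = 983/2.095e+04 = 0.04692 per min.

0.047 per min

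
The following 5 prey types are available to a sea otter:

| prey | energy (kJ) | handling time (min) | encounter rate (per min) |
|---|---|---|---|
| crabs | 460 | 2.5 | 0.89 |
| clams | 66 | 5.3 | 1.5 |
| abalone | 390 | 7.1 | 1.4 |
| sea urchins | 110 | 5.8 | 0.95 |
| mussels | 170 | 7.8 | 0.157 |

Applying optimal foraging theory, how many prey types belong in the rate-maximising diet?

1

Rank by E/h (kJ/min): crabs 184, abalone 54.9, mussels 21.8, sea urchins 19, clams 12.5. Include each in turn until the next type's E/h falls below the running intake rate.
Rate on top 1: 126.9. abalone: 54.9 < 126.9 → exclude; stop.
Optimal diet: crabs — 1 of 5 types.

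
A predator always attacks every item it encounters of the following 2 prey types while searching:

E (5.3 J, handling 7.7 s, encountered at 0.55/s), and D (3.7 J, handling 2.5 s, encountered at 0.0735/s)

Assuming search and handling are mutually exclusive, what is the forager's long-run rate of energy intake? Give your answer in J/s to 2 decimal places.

0.59 J/s

R = Σλ_iE_i / (1 + Σλ_ih_i)
Numerator: 0.55×5.3 + 0.0735×3.7 = 3.187
Denominator: 1 + 0.55×7.7 + 0.0735×2.5 = 5.419
R = 3.187/5.419 = 0.5881 J/s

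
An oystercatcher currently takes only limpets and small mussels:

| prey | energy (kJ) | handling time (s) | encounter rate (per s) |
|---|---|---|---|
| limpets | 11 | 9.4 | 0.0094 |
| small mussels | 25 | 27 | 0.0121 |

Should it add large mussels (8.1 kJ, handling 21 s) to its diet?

Yes

Intake rate on the current diet: R = (0.0094×11 + 0.0121×25) / (1 + 0.0094×9.4 + 0.0121×27) = 0.4059/1.415 = 0.2868 kJ/s.
large mussels: E/h = 8.1/21 = 0.3857 kJ/s.
0.3857 > 0.2868, so adding large mussels raises the average — include it.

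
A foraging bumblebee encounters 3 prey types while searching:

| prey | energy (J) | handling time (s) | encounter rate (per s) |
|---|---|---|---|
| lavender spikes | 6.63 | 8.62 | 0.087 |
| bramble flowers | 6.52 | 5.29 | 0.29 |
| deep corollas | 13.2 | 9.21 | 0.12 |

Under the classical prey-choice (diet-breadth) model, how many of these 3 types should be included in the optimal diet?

Rank by E/h (J/s): deep corollas 1.43, bramble flowers 1.23, lavender spikes 0.769. Include each in turn until the next type's E/h falls below the running intake rate.
Rate on top 1: 0.7524. bramble flowers: 1.23 > 0.7524 → include.
Rate on top 2: 0.9548. lavender spikes: 0.769 < 0.9548 → exclude; stop.
Optimal diet: deep corollas, bramble flowers — 2 of 3 types.

2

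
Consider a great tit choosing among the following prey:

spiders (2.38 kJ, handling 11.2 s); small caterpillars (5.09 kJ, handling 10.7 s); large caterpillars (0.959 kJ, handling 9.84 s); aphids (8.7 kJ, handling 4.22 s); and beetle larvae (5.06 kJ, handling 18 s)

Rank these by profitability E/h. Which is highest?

In descending order of E/h:
aphids: 8.7/4.22 = 2.06 kJ/s
small caterpillars: 5.09/10.7 = 0.476 kJ/s
beetle larvae: 5.06/18 = 0.281 kJ/s
spiders: 2.38/11.2 = 0.212 kJ/s
large caterpillars: 0.959/9.84 = 0.0975 kJ/s

aphids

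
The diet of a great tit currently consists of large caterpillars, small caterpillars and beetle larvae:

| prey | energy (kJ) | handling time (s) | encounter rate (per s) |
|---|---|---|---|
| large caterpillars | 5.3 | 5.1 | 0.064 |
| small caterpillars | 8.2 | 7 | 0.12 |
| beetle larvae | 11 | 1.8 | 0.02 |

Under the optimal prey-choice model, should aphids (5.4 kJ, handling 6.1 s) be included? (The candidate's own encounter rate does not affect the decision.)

Current rate: (0.064×5.3 + 0.12×8.2 + 0.02×11)/(1 + 0.064×5.1 + 0.12×7 + 0.02×1.8) = 0.7007 kJ/s.
Profitability of aphids: 5.4/6.1 = 0.8852 kJ/s.
Since 0.8852 > R, including aphids increases the long-run rate.

Yes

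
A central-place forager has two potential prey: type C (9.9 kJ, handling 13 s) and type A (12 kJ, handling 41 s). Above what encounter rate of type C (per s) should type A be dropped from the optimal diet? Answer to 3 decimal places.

0.048 per s

Drop type A once their profitability E₂/h₂ falls below the rate achievable on type C alone: E₂/h₂ = λE₁/(1 + λh₁).
Solve for λ: λE₁h₂ = E₂(1 + λh₁) → λ(E₁h₂ − E₂h₁) = E₂ → λ = E₂/(E₁h₂ − E₂h₁).
λ = 12/(9.9×41 − 12×13) = 12/249.9 = 0.04802 per s.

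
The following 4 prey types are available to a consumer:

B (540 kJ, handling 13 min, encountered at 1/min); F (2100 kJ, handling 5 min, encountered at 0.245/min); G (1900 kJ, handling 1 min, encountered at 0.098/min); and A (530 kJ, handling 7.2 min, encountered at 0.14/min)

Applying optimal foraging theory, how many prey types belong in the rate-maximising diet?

2

Rank by E/h (kJ/min): G 1.9e+03, F 420, A 73.6, B 41.5. Include each in turn until the next type's E/h falls below the running intake rate.
Rate on top 1: 169.6. F: 420 > 169.6 → include.
Rate on top 2: 301.6. A: 73.6 < 301.6 → exclude; stop.
Optimal diet: G, F — 2 of 4 types.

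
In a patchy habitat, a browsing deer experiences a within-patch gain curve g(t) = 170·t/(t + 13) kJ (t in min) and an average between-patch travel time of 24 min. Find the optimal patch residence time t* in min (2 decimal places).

17.66 min

Optimal t* satisfies g'(t*) = g(t*)/(T + t*).
g'(t) = 170·13/(t + 13)². Setting 170·13/(t+13)² = 170t/[(t+13)(24+t)] gives 13(24+t) = t(t+13), so t² = 13×24 = 312.
t* = √312 = 17.66 min.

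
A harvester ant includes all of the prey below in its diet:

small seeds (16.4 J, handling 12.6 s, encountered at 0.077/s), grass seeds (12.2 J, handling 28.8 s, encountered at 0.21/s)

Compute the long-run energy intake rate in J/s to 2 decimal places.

0.48 J/s

R = (0.077×16.4 + 0.21×12.2) / (1 + 0.077×12.6 + 0.21×28.8) = 3.825/8.018 = 0.477 J/s.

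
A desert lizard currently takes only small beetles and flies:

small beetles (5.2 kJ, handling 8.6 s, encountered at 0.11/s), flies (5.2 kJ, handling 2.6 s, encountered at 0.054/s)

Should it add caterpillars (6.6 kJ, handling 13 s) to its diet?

Intake rate on the current diet: R = (0.11×5.2 + 0.054×5.2) / (1 + 0.11×8.6 + 0.054×2.6) = 0.8528/2.086 = 0.4087 kJ/s.
caterpillars: E/h = 6.6/13 = 0.5077 kJ/s.
0.5077 > 0.4087, so adding caterpillars raises the average — include it.

Yes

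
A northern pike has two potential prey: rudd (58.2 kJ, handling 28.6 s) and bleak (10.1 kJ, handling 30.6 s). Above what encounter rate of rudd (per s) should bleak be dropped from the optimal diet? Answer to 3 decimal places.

Drop bleak once their profitability E₂/h₂ falls below the rate achievable on rudd alone: E₂/h₂ = λE₁/(1 + λh₁).
Solve for λ: λE₁h₂ = E₂(1 + λh₁) → λ(E₁h₂ − E₂h₁) = E₂ → λ = E₂/(E₁h₂ − E₂h₁).
λ = 10.1/(58.2×30.6 − 10.1×28.6) = 10.1/1492 = 0.006769 per s.

0.007 per s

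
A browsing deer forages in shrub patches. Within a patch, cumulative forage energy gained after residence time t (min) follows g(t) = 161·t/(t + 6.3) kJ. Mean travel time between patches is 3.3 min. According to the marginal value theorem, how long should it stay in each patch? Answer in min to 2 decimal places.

Optimal t* satisfies g'(t*) = g(t*)/(T + t*).
g'(t) = 161·6.3/(t + 6.3)². Setting 161·6.3/(t+6.3)² = 161t/[(t+6.3)(3.3+t)] gives 6.3(3.3+t) = t(t+6.3), so t² = 6.3×3.3 = 20.79.
t* = √20.79 = 4.56 min.

4.56 min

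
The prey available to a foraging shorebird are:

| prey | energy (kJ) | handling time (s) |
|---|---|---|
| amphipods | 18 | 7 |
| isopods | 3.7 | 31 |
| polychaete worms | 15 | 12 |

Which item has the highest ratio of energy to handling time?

amphipods

In descending order of E/h:
amphipods: 18/7 = 2.57 kJ/s
polychaete worms: 15/12 = 1.25 kJ/s
isopods: 3.7/31 = 0.119 kJ/s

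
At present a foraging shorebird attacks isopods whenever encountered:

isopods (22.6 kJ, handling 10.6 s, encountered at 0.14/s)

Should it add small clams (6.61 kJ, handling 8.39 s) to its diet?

Intake rate on the current diet: R = (0.14×22.6) / (1 + 0.14×10.6) = 3.164/2.484 = 1.274 kJ/s.
Profitability of small clams: 6.61/8.39 = 0.7878 kJ/s.
Since 0.7878 < R, time spent handling small clams is better spent searching.

No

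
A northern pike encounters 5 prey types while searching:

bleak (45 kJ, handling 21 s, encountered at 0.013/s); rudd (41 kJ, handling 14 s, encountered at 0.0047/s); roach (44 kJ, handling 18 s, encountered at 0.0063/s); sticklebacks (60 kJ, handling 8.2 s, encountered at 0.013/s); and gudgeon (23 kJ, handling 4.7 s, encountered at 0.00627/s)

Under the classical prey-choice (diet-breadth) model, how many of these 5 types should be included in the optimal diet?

5

E/h in descending order: sticklebacks 7.32, gudgeon 4.89, rudd 2.93, roach 2.44, bleak 2.14 kJ/s. The optimal diet is the largest prefix of this list for which every included type satisfies E_i/h_i > R on the types above it.
Rate on top 1: 0.7049. gudgeon: 4.89 > 0.7049 → include.
Rate on top 2: 0.8135. rudd: 2.93 > 0.8135 → include.
Rate on top 3: 0.9293. roach: 2.44 > 0.9293 → include.
Rate on top 4: 1.06. bleak: 2.14 > 1.06 → include.
Optimal diet: sticklebacks, gudgeon, rudd, roach, bleak — 5 of 5 types.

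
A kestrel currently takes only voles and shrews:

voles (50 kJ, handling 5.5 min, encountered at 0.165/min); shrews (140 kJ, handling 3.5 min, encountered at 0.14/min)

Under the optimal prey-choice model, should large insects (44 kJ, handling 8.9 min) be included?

No

Intake rate on the current diet: R = (0.165×50 + 0.14×140) / (1 + 0.165×5.5 + 0.14×3.5) = 27.85/2.397 = 11.62 kJ/min.
Profitability of large insects: 44/8.9 = 4.944 kJ/min.
Since 4.944 < R, time spent handling large insects is better spent searching.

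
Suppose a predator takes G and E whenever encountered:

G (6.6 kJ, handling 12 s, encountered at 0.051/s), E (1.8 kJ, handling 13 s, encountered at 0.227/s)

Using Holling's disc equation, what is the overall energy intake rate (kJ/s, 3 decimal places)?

R = (0.051×6.6 + 0.227×1.8) / (1 + 0.051×12 + 0.227×13) = 0.7452/4.563 = 0.1633 kJ/s.

0.163 kJ/s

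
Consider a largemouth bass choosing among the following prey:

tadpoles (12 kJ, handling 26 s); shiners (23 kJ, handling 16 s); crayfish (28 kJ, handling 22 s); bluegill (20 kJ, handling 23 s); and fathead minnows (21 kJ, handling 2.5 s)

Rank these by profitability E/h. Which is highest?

Profitability E/h (kJ/s): tadpoles = 12/26 = 0.462, shiners = 23/16 = 1.44, crayfish = 28/22 = 1.27, bluegill = 20/23 = 0.87, fathead minnows = 21/2.5 = 8.4.
Ranked: fathead minnows > shiners > crayfish > bluegill > tadpoles.

fathead minnows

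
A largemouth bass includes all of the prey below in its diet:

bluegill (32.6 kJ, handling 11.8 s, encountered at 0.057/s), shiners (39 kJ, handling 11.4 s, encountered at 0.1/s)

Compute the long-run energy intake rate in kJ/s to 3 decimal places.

R = Σλ_iE_i / (1 + Σλ_ih_i)
Numerator: 0.057×32.6 + 0.1×39 = 5.758
Denominator: 1 + 0.057×11.8 + 0.1×11.4 = 2.813
R = 5.758/2.813 = 2.047 kJ/s

2.047 kJ/s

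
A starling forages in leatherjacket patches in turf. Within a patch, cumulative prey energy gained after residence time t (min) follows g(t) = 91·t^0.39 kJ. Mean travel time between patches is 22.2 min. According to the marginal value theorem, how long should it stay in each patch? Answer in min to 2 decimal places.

14.19 min

Optimal t* satisfies g'(t*) = g(t*)/(T + t*).
g'(t) = 0.39·91·t^-0.61. Setting 0.39·91·t^-0.61 = 91·t^0.39/(22.2+t) gives 0.39(22.2+t) = t, so 0.61·t = 0.39×22.2.
t* = 0.39×22.2/0.61 = 14.19 min.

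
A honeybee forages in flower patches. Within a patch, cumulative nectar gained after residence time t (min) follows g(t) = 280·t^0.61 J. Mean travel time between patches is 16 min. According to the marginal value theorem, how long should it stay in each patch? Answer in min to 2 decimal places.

Optimal t* satisfies g'(t*) = g(t*)/(T + t*).
g'(t) = 0.61·280·t^-0.39. Setting 0.61·280·t^-0.39 = 280·t^0.61/(16+t) gives 0.61(16+t) = t, so 0.39·t = 0.61×16.
t* = 0.61×16/0.39 = 25.03 min.

25.03 min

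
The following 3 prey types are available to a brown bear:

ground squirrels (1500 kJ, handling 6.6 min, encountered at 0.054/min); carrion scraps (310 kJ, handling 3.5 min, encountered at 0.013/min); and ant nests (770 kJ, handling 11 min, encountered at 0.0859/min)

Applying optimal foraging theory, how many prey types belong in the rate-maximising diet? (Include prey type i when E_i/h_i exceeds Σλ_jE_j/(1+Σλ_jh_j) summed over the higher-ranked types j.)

3

Rank by E/h (kJ/min): ground squirrels 227, carrion scraps 88.6, ant nests 70. Include each in turn until the next type's E/h falls below the running intake rate.
Rate on top 1: 59.72. carrion scraps: 88.6 > 59.72 → include.
Rate on top 2: 60.65. ant nests: 70 > 60.65 → include.
Optimal diet: ground squirrels, carrion scraps, ant nests — 3 of 3 types.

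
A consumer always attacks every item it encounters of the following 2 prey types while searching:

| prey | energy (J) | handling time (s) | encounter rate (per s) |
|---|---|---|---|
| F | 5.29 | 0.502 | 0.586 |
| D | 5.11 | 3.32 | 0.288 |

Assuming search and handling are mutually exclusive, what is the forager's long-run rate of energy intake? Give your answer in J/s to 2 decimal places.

R = (0.586×5.29 + 0.288×5.11) / (1 + 0.586×0.502 + 0.288×3.32) = 4.572/2.25 = 2.032 J/s.

2.03 J/s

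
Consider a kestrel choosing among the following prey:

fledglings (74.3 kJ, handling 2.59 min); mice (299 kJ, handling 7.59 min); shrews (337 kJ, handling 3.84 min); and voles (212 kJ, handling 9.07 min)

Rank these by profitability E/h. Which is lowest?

In descending order of E/h:
shrews: 337/3.84 = 87.8 kJ/min
mice: 299/7.59 = 39.4 kJ/min
fledglings: 74.3/2.59 = 28.7 kJ/min
voles: 212/9.07 = 23.4 kJ/min

voles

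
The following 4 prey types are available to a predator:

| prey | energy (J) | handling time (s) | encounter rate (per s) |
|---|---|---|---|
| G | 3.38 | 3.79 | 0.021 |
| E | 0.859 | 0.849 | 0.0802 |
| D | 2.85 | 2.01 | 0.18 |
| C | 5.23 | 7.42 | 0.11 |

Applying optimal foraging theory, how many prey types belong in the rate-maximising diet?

4

Rank by E/h (J/s): D 1.42, E 1.01, G 0.892, C 0.705. Include each in turn until the next type's E/h falls below the running intake rate.
Rate on top 1: 0.3767. E: 1.01 > 0.3767 → include.
Rate on top 2: 0.4069. G: 0.892 > 0.4069 → include.
Rate on top 3: 0.4325. C: 0.705 > 0.4325 → include.
Optimal diet: D, E, G, C — 4 of 4 types.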